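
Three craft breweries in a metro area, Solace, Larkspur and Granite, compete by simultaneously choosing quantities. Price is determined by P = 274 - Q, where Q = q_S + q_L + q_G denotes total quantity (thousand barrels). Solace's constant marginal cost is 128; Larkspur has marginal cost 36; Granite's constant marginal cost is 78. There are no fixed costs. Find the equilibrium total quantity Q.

Solace's profit: π_S = (274 - Q)q_S - (128q_S). Setting ∂π_S/∂q_S = 0: 146 - 2q_S - (q_L + q_G) = 0.
Larkspur's profit: π_L = (274 - Q)q_L - (36q_L). Setting ∂π_L/∂q_L = 0: 238 - 2q_L - (q_S + q_G) = 0.
Granite's first-order condition: 196 - 2q_G - (q_S + q_L) = 0.
Adding the 3 conditions: 580 − 2Q − 2Q = 0, i.e. Q = 145.
Back-substituting: q_S = (146 − 145) = 1, q_L = (238 − 145) = 93, q_G = (196 − 145) = 51.
Total output Q = 1 + 93 + 51 = 145.

145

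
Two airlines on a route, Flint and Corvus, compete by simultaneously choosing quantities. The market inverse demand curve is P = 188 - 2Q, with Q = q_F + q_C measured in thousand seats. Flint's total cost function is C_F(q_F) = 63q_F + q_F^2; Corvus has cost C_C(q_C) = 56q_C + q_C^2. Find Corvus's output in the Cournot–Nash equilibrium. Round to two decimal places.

16.94

Flint's profit: π_F = (188 - 2Q)q_F - (63q_F + q_F²). Setting ∂π_F/∂q_F = 0: 125 - 6q_F - 2(q_C) = 0.
Corvus's first-order condition: 132 - 6q_C - 2(q_F) = 0.
Rearranging gives the reaction functions q_F = (125 - 2q_C)/6 and q_C = (132 - 2q_F)/6.
Solving the pair: q_F = 243/16, q_C = 271/16.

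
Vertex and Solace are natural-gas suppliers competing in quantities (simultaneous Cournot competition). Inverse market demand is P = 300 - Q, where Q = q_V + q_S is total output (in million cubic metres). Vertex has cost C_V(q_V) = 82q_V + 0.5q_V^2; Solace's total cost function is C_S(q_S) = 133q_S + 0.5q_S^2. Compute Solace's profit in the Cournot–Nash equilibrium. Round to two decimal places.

1877.09

Vertex's profit: π_V = (300 - Q)q_V - (82q_V + (1/2)q_V²). Setting ∂π_V/∂q_V = 0: 218 - 3q_V - (q_S) = 0.
Solace's profit: π_S = (300 - Q)q_S - (133q_S + (1/2)q_S²). Setting ∂π_S/∂q_S = 0: 167 - 3q_S - (q_V) = 0.
Best responses: q_V = (218 - q_S)/3, q_S = (167 - q_V)/3.
Substituting one into the other gives q_V = 487/8 and q_S = 283/8.
Price P = 300 - 385/4 = 815/4.
Solace's profit: (815/4)·(283/8) - 133·(283/8) - (1/2)(283/8)² = 1877.0859.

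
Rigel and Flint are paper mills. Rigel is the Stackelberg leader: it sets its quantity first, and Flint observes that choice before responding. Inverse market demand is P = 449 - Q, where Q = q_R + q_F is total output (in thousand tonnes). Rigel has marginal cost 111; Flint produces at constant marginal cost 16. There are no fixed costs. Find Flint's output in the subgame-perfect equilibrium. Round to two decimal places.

155.75

Solve by backward induction. Given q_R, the follower Flint maximises π_F = (449 - q_R - q_F)q_F - 16q_F.
Setting the follower's marginal profit to zero, 433 - q_R - 2q_F = 0, i.e. q_F = (433 - q_R)/2.
Rigel substitutes q_F(q_R) into its own profit: π_R = q_R(449 - q_R - (433 - q_R)/2) - 111q_R = (465/2 - (1/2)q_R)q_R - 111q_R.
The leader's first-order condition 243/2 - q_R = 0 yields q_R = 243/2.
Then q_F = (433 - 243/2)/2 = 623/4.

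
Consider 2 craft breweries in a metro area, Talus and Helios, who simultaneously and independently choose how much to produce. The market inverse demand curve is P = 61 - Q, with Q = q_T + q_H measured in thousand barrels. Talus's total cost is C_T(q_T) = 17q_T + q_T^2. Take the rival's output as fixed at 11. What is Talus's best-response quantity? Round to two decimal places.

8.25

With the rival's output fixed at 11, Talus's profit is π_T = (61 - 11 - q_T)q_T - (17q_T + q_T²) = (50 - q_T)q_T - (17q_T + q_T²).
∂π_T/∂q_T = 33 - 4q_T = 0, so q_T = 33/4.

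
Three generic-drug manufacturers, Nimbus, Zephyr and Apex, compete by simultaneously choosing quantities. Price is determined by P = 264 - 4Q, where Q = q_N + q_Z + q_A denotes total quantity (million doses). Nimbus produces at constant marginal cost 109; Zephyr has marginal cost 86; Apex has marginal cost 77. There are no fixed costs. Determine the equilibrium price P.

134

Nimbus's profit: π_N = (264 - 4Q)q_N - (109q_N). Setting ∂π_N/∂q_N = 0: 155 - 8q_N - 4(q_Z + q_A) = 0.
Zephyr's first-order condition: 178 - 8q_Z - 4(q_N + q_A) = 0.
Apex's first-order condition: 187 - 8q_A - 4(q_N + q_Z) = 0.
Adding the 3 first-order conditions: 520 − 16Q = 0, so Q = 65/2.
Back-substituting: q_N = (155 − 130)/4 = 25/4, q_Z = (178 − 130)/4 = 12, q_A = (187 − 130)/4 = 57/4.
Total output Q = 65/2, so price P = 264 - 4·(65/2) = 134.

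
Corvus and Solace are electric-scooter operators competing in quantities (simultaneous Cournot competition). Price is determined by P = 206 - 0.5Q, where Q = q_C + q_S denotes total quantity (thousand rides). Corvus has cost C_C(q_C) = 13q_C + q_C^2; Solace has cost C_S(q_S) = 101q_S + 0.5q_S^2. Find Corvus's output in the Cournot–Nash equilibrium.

58

Corvus's profit: π_C = (206 - 0.5Q)q_C - (13q_C + q_C²). Setting ∂π_C/∂q_C = 0: 193 - 3q_C - (1/2)(q_S) = 0.
Solace's first-order condition: 105 - 2q_S - (1/2)(q_C) = 0.
Rearranging gives the reaction functions q_C = (193 - (1/2)q_S)/3 and q_S = (105 - (1/2)q_C)/2.
Solving the pair: q_C = 58, q_S = 38.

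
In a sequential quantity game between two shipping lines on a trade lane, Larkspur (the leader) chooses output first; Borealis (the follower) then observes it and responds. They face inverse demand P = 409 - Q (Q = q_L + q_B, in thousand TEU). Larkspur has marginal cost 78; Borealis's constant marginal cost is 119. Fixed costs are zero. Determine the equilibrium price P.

Solve by backward induction. Given q_L, the follower Borealis maximises π_B = (409 - q_L - q_B)q_B - 119q_B.
Setting the follower's marginal profit to zero, 290 - q_L - 2q_B = 0, i.e. q_B = (290 - q_L)/2.
The leader anticipates this reaction. Substituting into P = 409 - Q gives P = 264 - (1/2)q_L, so π_L = (264 - (1/2)q_L)q_L - 78q_L.
Leader FOC: 186 - q_L = 0, so q_L = 186.
Then q_B = (290 - 186)/2 = 52.
Total output Q = 238, so price P = 409 - 238 = 171.

171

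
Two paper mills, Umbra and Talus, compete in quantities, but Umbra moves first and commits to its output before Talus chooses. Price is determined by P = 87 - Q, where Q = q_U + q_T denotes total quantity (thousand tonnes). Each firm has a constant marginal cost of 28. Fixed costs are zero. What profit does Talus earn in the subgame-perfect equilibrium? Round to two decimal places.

Solve by backward induction. Given q_U, the follower Talus maximises π_T = (87 - q_U - q_T)q_T - 28q_T.
∂π_T/∂q_T = 59 - q_U - 2q_T = 0 gives the reaction function q_T = (59 - q_U)/2.
Umbra substitutes q_T(q_U) into its own profit: π_U = q_U(87 - q_U - (59 - q_U)/2) - 28q_U = (115/2 - (1/2)q_U)q_U - 28q_U.
The leader's first-order condition 59/2 - q_U = 0 yields q_U = 59/2.
Then q_T = (59 - 59/2)/2 = 59/4.
Price P = 87 - 177/4 = 171/4.
Talus's profit: (171/4 - 28)·(59/4) = 217.5625.

217.56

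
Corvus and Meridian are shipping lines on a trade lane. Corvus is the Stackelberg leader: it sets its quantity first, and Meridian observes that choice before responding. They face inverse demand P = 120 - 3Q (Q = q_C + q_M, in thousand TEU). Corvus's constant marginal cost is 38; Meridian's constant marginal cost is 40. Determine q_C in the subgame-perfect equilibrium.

Solve by backward induction. Given q_C, the follower Meridian maximises π_M = (120 - 3q_C - 3q_M)q_M - 40q_M.
∂π_M/∂q_M = 80 - 3q_C - 6q_M = 0 gives the reaction function q_M = (80 - 3q_C)/6.
The leader anticipates this reaction. Substituting into P = 120 - 3Q gives P = 80 - (3/2)q_C, so π_C = (80 - (3/2)q_C)q_C - 38q_C.
Maximising: ∂π_C/∂q_C = 42 - 3q_C = 0, giving q_C = 14.
Then q_M = (80 - 3·14)/6 = 19/3.

14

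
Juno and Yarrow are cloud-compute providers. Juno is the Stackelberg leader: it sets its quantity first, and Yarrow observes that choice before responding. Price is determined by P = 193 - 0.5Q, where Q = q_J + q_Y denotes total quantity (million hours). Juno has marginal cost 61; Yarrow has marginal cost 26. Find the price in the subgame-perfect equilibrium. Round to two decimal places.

The follower Yarrow best-responds to any q_J: π_Y = (193 - 0.5Q)q_Y - 26q_Y.
Follower FOC: 167 - (1/2)q_J - q_Y = 0, so q_Y(q_J) = (167 - (1/2)q_J).
Juno substitutes q_Y(q_J) into its own profit: π_J = q_J(193 - (1/2)q_J - (167 - (1/2)q_J)/2) - 61q_J = (219/2 - (1/4)q_J)q_J - 61q_J.
Maximising: ∂π_J/∂q_J = 97/2 - (1/2)q_J = 0, giving q_J = 97.
Then q_Y = (167 - (1/2)·97) = 237/2.
Total output Q = 431/2, so price P = 193 - (1/2)·(431/2) = 341/4.

85.25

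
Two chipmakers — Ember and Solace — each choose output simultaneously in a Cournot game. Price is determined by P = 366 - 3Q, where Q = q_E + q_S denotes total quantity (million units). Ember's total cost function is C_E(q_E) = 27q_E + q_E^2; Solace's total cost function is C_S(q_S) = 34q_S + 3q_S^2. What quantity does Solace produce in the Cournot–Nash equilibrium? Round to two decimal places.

18.84

Ember's profit: π_E = (366 - 3Q)q_E - (27q_E + q_E²). Setting ∂π_E/∂q_E = 0: 339 - 8q_E - 3(q_S) = 0.
Solace's profit: π_S = (366 - 3Q)q_S - (34q_S + 3q_S²). Setting ∂π_S/∂q_S = 0: 332 - 12q_S - 3(q_E) = 0.
So q_E = (339 - 3q_S)/8 and q_S = (332 - 3q_E)/12.
Solving the pair: q_E = 1024/29, q_S = 1639/87.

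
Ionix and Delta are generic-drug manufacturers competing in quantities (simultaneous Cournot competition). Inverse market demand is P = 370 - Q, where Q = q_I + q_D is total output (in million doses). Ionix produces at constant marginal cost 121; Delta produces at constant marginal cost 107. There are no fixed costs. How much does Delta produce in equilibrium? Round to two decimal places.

92.33

Ionix's profit: π_I = (370 - Q)q_I - (121q_I). Setting ∂π_I/∂q_I = 0: 249 - 2q_I - (q_D) = 0.
Delta's profit: π_D = (370 - Q)q_D - (107q_D). Setting ∂π_D/∂q_D = 0: 263 - 2q_D - (q_I) = 0.
So q_I = (249 - q_D)/2 and q_D = (263 - q_I)/2.
Substituting one into the other gives q_I = 235/3 and q_D = 277/3.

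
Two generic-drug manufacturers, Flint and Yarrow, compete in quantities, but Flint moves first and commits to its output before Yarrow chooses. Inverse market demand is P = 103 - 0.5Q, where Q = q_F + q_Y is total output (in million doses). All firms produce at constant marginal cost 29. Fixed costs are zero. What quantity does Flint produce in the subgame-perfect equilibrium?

74

Solve by backward induction. Given q_F, the follower Yarrow maximises π_Y = (103 - (1/2)q_F - (1/2)q_Y)q_Y - 29q_Y.
∂π_Y/∂q_Y = 74 - (1/2)q_F - q_Y = 0 gives the reaction function q_Y = (74 - (1/2)q_F).
The leader anticipates this reaction. Substituting into P = 103 - 0.5Q gives P = 66 - (1/4)q_F, so π_F = (66 - (1/4)q_F)q_F - 29q_F.
The leader's first-order condition 37 - (1/2)q_F = 0 yields q_F = 74.
Then q_Y = (74 - (1/2)·74) = 37.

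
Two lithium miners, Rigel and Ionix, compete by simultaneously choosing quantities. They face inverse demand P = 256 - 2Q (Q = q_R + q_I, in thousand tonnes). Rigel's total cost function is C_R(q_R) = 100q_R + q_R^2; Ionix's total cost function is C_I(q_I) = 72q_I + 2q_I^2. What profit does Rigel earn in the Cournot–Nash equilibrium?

Rigel's profit: π_R = (256 - 2Q)q_R - (100q_R + q_R²). Setting ∂π_R/∂q_R = 0: 156 - 6q_R - 2(q_I) = 0.
Ionix's first-order condition: 184 - 8q_I - 2(q_R) = 0.
Best responses: q_R = (156 - 2q_I)/6, q_I = (184 - 2q_R)/8.
Solving the pair: q_R = 20, q_I = 18.
Price P = 256 - 2·38 = 180.
Rigel's profit: 180·20 - 100·20 - 20² = 1200.

1200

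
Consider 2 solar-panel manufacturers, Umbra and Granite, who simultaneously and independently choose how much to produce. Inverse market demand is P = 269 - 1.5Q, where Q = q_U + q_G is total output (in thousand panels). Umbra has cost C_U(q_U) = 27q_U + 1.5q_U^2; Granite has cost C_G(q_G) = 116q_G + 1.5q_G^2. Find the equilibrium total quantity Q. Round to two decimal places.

52.67

Umbra's profit: π_U = (269 - 1.5Q)q_U - (27q_U + (3/2)q_U²). Setting ∂π_U/∂q_U = 0: 242 - 6q_U - (3/2)(q_G) = 0.
Granite's first-order condition: 153 - 6q_G - (3/2)(q_U) = 0.
So q_U = (242 - (3/2)q_G)/6 and q_G = (153 - (3/2)q_U)/6.
Solving the pair: q_U = 326/9, q_G = 148/9.
Total output Q = 326/9 + 148/9 = 158/3.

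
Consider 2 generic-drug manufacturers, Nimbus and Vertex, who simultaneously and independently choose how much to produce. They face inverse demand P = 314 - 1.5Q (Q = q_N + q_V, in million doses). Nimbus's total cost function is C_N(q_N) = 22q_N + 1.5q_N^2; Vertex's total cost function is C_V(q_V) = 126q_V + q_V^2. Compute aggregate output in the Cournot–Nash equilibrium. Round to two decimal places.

Nimbus's profit: π_N = (314 - 1.5Q)q_N - (22q_N + (3/2)q_N²). Setting ∂π_N/∂q_N = 0: 292 - 6q_N - (3/2)(q_V) = 0.
Vertex's profit: π_V = (314 - 1.5Q)q_V - (126q_V + q_V²). Setting ∂π_V/∂q_V = 0: 188 - 5q_V - (3/2)(q_N) = 0.
So q_N = (292 - (3/2)q_V)/6 and q_V = (188 - (3/2)q_N)/5.
Solving the pair: q_N = 42.4505, q_V = 920/37.
Total output Q = 42.4505 + 920/37 = 67.3153.

67.32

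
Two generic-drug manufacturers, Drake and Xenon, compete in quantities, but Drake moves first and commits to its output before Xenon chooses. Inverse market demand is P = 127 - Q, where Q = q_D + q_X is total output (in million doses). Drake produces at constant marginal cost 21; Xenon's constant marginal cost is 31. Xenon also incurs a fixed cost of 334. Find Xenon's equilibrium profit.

27

Solve by backward induction. Given q_D, the follower Xenon maximises π_X = (127 - q_D - q_X)q_X - 31q_X.
Follower FOC: 96 - q_D - 2q_X = 0, so q_X(q_D) = (96 - q_D)/2.
The leader anticipates this reaction. Substituting into P = 127 - Q gives P = 79 - (1/2)q_D, so π_D = (79 - (1/2)q_D)q_D - 21q_D.
The leader's first-order condition 58 - q_D = 0 yields q_D = 58.
Then q_X = (96 - 58)/2 = 19.
Price P = 127 - 77 = 50.
Xenon's profit: (50 - 31)·19 - 334 = 27.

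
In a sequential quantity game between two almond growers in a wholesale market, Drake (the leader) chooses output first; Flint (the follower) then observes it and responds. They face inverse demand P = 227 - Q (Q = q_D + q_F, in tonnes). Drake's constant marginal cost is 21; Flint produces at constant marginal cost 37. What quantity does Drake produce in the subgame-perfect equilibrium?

Solve by backward induction. Given q_D, the follower Flint maximises π_F = (227 - q_D - q_F)q_F - 37q_F.
∂π_F/∂q_F = 190 - q_D - 2q_F = 0 gives the reaction function q_F = (190 - q_D)/2.
The leader anticipates this reaction. Substituting into P = 227 - Q gives P = 132 - (1/2)q_D, so π_D = (132 - (1/2)q_D)q_D - 21q_D.
The leader's first-order condition 111 - q_D = 0 yields q_D = 111.
Then q_F = (190 - 111)/2 = 79/2.

111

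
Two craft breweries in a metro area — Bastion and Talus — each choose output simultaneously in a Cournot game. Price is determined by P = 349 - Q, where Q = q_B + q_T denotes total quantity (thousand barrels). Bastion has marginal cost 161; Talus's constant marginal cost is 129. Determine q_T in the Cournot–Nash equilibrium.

Bastion's profit: π_B = (349 - Q)q_B - (161q_B). Setting ∂π_B/∂q_B = 0: 188 - 2q_B - (q_T) = 0.
Talus's profit: π_T = (349 - Q)q_T - (129q_T). Setting ∂π_T/∂q_T = 0: 220 - 2q_T - (q_B) = 0.
Rearranging gives the reaction functions q_B = (188 - q_T)/2 and q_T = (220 - q_B)/2.
Substituting one into the other gives q_B = 52 and q_T = 84.

84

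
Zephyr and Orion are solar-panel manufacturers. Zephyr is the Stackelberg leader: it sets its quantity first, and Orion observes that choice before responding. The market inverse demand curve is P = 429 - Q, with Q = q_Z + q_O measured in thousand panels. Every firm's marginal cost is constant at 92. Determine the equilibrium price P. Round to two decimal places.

The follower Orion best-responds to any q_Z: π_O = (429 - Q)q_O - 92q_O.
Follower FOC: 337 - q_Z - 2q_O = 0, so q_O(q_Z) = (337 - q_Z)/2.
The leader anticipates this reaction. Substituting into P = 429 - Q gives P = 521/2 - (1/2)q_Z, so π_Z = (521/2 - (1/2)q_Z)q_Z - 92q_Z.
Maximising: ∂π_Z/∂q_Z = 337/2 - q_Z = 0, giving q_Z = 337/2.
Then q_O = (337 - 337/2)/2 = 337/4.
Total output Q = 1011/4, so price P = 429 - 1011/4 = 705/4.

176.25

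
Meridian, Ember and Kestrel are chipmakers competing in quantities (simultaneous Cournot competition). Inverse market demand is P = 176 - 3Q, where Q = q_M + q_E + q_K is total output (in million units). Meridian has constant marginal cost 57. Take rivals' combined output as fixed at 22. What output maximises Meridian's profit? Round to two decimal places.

With rivals' combined output fixed at 22, Meridian's profit is π_M = (176 - 3·22 - 3q_M)q_M - (57q_M) = (110 - 3q_M)q_M - (57q_M).
∂π_M/∂q_M = 53 - 6q_M = 0, so q_M = 53/6.

8.83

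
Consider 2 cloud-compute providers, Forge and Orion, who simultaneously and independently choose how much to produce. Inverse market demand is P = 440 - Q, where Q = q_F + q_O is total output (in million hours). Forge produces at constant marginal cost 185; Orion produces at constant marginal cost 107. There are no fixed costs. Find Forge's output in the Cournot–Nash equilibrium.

59

Forge's profit: π_F = (440 - Q)q_F - (185q_F). Setting ∂π_F/∂q_F = 0: 255 - 2q_F - (q_O) = 0.
Orion's first-order condition: 333 - 2q_O - (q_F) = 0.
Rearranging gives the reaction functions q_F = (255 - q_O)/2 and q_O = (333 - q_F)/2.
Solving the pair: q_F = 59, q_O = 137.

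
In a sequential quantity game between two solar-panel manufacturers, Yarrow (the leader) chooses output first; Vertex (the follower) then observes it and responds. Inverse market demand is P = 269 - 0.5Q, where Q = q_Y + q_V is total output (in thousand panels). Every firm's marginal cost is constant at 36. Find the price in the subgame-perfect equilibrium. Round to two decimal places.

94.25

The follower Vertex best-responds to any q_Y: π_V = (269 - 0.5Q)q_V - 36q_V.
Follower FOC: 233 - (1/2)q_Y - q_V = 0, so q_V(q_Y) = (233 - (1/2)q_Y).
Yarrow substitutes q_V(q_Y) into its own profit: π_Y = q_Y(269 - (1/2)q_Y - (233 - (1/2)q_Y)/2) - 36q_Y = (305/2 - (1/4)q_Y)q_Y - 36q_Y.
Maximising: ∂π_Y/∂q_Y = 233/2 - (1/2)q_Y = 0, giving q_Y = 233.
Then q_V = (233 - (1/2)·233) = 233/2.
Total output Q = 699/2, so price P = 269 - (1/2)·(699/2) = 377/4.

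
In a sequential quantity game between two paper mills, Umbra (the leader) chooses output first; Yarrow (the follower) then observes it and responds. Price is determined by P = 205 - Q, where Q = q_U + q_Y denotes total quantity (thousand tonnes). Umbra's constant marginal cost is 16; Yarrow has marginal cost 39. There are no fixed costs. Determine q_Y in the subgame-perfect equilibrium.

The follower Yarrow best-responds to any q_U: π_Y = (205 - Q)q_Y - 39q_Y.
Setting the follower's marginal profit to zero, 166 - q_U - 2q_Y = 0, i.e. q_Y = (166 - q_U)/2.
Umbra substitutes q_Y(q_U) into its own profit: π_U = q_U(205 - q_U - (166 - q_U)/2) - 16q_U = (122 - (1/2)q_U)q_U - 16q_U.
Maximising: ∂π_U/∂q_U = 106 - q_U = 0, giving q_U = 106.
Then q_Y = (166 - 106)/2 = 30.

30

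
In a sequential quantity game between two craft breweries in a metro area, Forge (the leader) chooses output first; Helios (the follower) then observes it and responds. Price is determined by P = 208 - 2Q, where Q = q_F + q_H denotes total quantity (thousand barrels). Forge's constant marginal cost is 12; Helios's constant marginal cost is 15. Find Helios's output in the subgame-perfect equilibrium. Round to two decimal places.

Solve by backward induction. Given q_F, the follower Helios maximises π_H = (208 - 2q_F - 2q_H)q_H - 15q_H.
Setting the follower's marginal profit to zero, 193 - 2q_F - 4q_H = 0, i.e. q_H = (193 - 2q_F)/4.
The leader anticipates this reaction. Substituting into P = 208 - 2Q gives P = 223/2 - q_F, so π_F = (223/2 - q_F)q_F - 12q_F.
Leader FOC: 199/2 - 2q_F = 0, so q_F = 199/4.
Then q_H = (193 - 2·(199/4))/4 = 187/8.

23.38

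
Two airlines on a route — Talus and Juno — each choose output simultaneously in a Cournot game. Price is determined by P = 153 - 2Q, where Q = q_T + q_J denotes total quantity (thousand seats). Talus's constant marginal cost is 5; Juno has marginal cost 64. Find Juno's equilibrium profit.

50

Talus's profit: π_T = (153 - 2Q)q_T - (5q_T). Setting ∂π_T/∂q_T = 0: 148 - 4q_T - 2(q_J) = 0.
Juno's profit: π_J = (153 - 2Q)q_J - (64q_J). Setting ∂π_J/∂q_J = 0: 89 - 4q_J - 2(q_T) = 0.
Best responses: q_T = (148 - 2q_J)/4, q_J = (89 - 2q_T)/4.
Substituting one into the other gives q_T = 69/2 and q_J = 5.
Price P = 153 - 2·(79/2) = 74.
Juno's profit: (74 - 64)·5 = 50.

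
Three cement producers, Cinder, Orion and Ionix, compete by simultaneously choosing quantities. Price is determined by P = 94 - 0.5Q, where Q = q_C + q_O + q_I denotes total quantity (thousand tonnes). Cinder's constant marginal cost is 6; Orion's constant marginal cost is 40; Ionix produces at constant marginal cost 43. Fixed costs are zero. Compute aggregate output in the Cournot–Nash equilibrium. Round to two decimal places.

Cinder's profit: π_C = (94 - 0.5Q)q_C - (6q_C). Setting ∂π_C/∂q_C = 0: 88 - q_C - (1/2)(q_O + q_I) = 0.
Orion's profit: π_O = (94 - 0.5Q)q_O - (40q_O). Setting ∂π_O/∂q_O = 0: 54 - q_O - (1/2)(q_C + q_I) = 0.
Ionix's profit: π_I = (94 - 0.5Q)q_I - (43q_I). Setting ∂π_I/∂q_I = 0: 51 - q_I - (1/2)(q_C + q_O) = 0.
Summing all 3 equations gives 193 − 2Q = 0, hence Q = 193/2.
Back-substituting: q_C = (88 − 193/4)/(1/2) = 159/2, q_O = (54 − 193/4)/(1/2) = 23/2, q_I = (51 − 193/4)/(1/2) = 11/2.
Total output Q = 159/2 + 23/2 + 11/2 = 193/2.

96.50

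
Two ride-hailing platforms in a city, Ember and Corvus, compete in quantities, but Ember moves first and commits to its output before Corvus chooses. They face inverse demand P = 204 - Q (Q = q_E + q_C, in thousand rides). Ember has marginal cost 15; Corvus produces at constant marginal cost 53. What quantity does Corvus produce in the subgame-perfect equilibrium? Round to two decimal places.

Solve by backward induction. Given q_E, the follower Corvus maximises π_C = (204 - q_E - q_C)q_C - 53q_C.
Setting the follower's marginal profit to zero, 151 - q_E - 2q_C = 0, i.e. q_C = (151 - q_E)/2.
Ember substitutes q_C(q_E) into its own profit: π_E = q_E(204 - q_E - (151 - q_E)/2) - 15q_E = (257/2 - (1/2)q_E)q_E - 15q_E.
The leader's first-order condition 227/2 - q_E = 0 yields q_E = 227/2.
Then q_C = (151 - 227/2)/2 = 75/4.

18.75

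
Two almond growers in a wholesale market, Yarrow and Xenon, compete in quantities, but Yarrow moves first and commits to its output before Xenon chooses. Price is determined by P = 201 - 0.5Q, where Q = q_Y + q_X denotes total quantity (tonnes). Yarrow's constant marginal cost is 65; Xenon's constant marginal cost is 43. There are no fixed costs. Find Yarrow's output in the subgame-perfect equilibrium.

Solve by backward induction. Given q_Y, the follower Xenon maximises π_X = (201 - (1/2)q_Y - (1/2)q_X)q_X - 43q_X.
Follower FOC: 158 - (1/2)q_Y - q_X = 0, so q_X(q_Y) = (158 - (1/2)q_Y).
The leader anticipates this reaction. Substituting into P = 201 - 0.5Q gives P = 122 - (1/4)q_Y, so π_Y = (122 - (1/4)q_Y)q_Y - 65q_Y.
Leader FOC: 57 - (1/2)q_Y = 0, so q_Y = 114.
Then q_X = (158 - (1/2)·114) = 101.

114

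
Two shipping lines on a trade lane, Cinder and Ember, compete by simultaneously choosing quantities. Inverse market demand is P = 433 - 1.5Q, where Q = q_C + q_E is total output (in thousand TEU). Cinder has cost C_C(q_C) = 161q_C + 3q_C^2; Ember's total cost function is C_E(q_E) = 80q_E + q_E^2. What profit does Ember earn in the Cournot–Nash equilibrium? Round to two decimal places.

Cinder's profit: π_C = (433 - 1.5Q)q_C - (161q_C + 3q_C²). Setting ∂π_C/∂q_C = 0: 272 - 9q_C - (3/2)(q_E) = 0.
Ember's profit: π_E = (433 - 1.5Q)q_E - (80q_E + q_E²). Setting ∂π_E/∂q_E = 0: 353 - 5q_E - (3/2)(q_C) = 0.
So q_C = (272 - (3/2)q_E)/9 and q_E = (353 - (3/2)q_C)/5.
Substituting one into the other gives q_C = 19.4269 and q_E = 64.7719.
Price P = 433 - (3/2)·84.1988 = 306.7018.
Ember's profit: 306.7018·64.7719 - 80·64.7719 - 64.7719² = 10488.5072.

10488.51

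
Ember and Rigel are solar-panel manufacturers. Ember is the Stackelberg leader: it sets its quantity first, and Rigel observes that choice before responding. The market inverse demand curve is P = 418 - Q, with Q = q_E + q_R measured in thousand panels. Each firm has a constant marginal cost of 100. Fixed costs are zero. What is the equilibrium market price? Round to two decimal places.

The follower Rigel best-responds to any q_E: π_R = (418 - Q)q_R - 100q_R.
∂π_R/∂q_R = 318 - q_E - 2q_R = 0 gives the reaction function q_R = (318 - q_E)/2.
The leader anticipates this reaction. Substituting into P = 418 - Q gives P = 259 - (1/2)q_E, so π_E = (259 - (1/2)q_E)q_E - 100q_E.
Leader FOC: 159 - q_E = 0, so q_E = 159.
Then q_R = (318 - 159)/2 = 159/2.
Total output Q = 477/2, so price P = 418 - 477/2 = 359/2.

179.50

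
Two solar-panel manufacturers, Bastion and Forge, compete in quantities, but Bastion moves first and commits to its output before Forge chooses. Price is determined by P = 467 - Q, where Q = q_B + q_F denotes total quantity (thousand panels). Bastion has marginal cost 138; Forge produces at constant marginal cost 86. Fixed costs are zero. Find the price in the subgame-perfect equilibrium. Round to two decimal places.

The follower Forge best-responds to any q_B: π_F = (467 - Q)q_F - 86q_F.
Follower FOC: 381 - q_B - 2q_F = 0, so q_F(q_B) = (381 - q_B)/2.
Bastion substitutes q_F(q_B) into its own profit: π_B = q_B(467 - q_B - (381 - q_B)/2) - 138q_B = (553/2 - (1/2)q_B)q_B - 138q_B.
The leader's first-order condition 277/2 - q_B = 0 yields q_B = 277/2.
Then q_F = (381 - 277/2)/2 = 485/4.
Total output Q = 1039/4, so price P = 467 - 1039/4 = 829/4.

207.25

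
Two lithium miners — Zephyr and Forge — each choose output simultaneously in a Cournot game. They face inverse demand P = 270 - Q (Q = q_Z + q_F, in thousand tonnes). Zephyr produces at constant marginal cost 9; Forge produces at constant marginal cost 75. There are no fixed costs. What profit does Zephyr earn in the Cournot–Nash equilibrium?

Zephyr's profit: π_Z = (270 - Q)q_Z - (9q_Z). Setting ∂π_Z/∂q_Z = 0: 261 - 2q_Z - (q_F) = 0.
Forge's first-order condition: 195 - 2q_F - (q_Z) = 0.
So q_Z = (261 - q_F)/2 and q_F = (195 - q_Z)/2.
Solving the pair: q_Z = 109, q_F = 43.
Price P = 270 - 152 = 118.
Zephyr's profit: (118 - 9)·109 = 11881.

11881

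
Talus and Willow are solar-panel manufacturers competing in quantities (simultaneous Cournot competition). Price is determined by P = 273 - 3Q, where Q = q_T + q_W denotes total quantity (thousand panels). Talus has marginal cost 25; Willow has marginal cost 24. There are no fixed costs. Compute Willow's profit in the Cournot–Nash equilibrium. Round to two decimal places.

2314.81

Talus's profit: π_T = (273 - 3Q)q_T - (25q_T). Setting ∂π_T/∂q_T = 0: 248 - 6q_T - 3(q_W) = 0.
Willow's profit: π_W = (273 - 3Q)q_W - (24q_W). Setting ∂π_W/∂q_W = 0: 249 - 6q_W - 3(q_T) = 0.
So q_T = (248 - 3q_W)/6 and q_W = (249 - 3q_T)/6.
Substituting one into the other gives q_T = 247/9 and q_W = 250/9.
Price P = 273 - 3·(497/9) = 322/3.
Willow's profit: (322/3 - 24)·(250/9) = 2314.8148.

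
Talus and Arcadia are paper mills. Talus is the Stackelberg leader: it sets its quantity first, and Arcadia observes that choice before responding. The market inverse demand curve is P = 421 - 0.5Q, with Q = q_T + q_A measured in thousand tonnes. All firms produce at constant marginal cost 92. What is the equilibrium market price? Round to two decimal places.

Solve by backward induction. Given q_T, the follower Arcadia maximises π_A = (421 - (1/2)q_T - (1/2)q_A)q_A - 92q_A.
∂π_A/∂q_A = 329 - (1/2)q_T - q_A = 0 gives the reaction function q_A = (329 - (1/2)q_T).
The leader anticipates this reaction. Substituting into P = 421 - 0.5Q gives P = 513/2 - (1/4)q_T, so π_T = (513/2 - (1/4)q_T)q_T - 92q_T.
Leader FOC: 329/2 - (1/2)q_T = 0, so q_T = 329.
Then q_A = (329 - (1/2)·329) = 329/2.
Total output Q = 987/2, so price P = 421 - (1/2)·(987/2) = 697/4.

174.25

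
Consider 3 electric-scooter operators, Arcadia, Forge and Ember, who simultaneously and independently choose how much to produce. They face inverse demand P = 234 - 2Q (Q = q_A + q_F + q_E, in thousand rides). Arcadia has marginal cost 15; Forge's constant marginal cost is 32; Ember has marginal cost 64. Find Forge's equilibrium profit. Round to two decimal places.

Arcadia's profit: π_A = (234 - 2Q)q_A - (15q_A). Setting ∂π_A/∂q_A = 0: 219 - 4q_A - 2(q_F + q_E) = 0.
Forge's profit: π_F = (234 - 2Q)q_F - (32q_F). Setting ∂π_F/∂q_F = 0: 202 - 4q_F - 2(q_A + q_E) = 0.
Ember's profit: π_E = (234 - 2Q)q_E - (64q_E). Setting ∂π_E/∂q_E = 0: 170 - 4q_E - 2(q_A + q_F) = 0.
Adding the 3 conditions: 591 − 4Q − 4Q = 0, i.e. Q = 591/8.
Back-substituting: q_A = (219 − 591/4)/2 = 285/8, q_F = (202 − 591/4)/2 = 217/8, q_E = (170 − 591/4)/2 = 89/8.
Price P = 234 - 2·(591/8) = 345/4.
Forge's profit: (345/4 - 32)·(217/8) = 1471.5313.

1471.53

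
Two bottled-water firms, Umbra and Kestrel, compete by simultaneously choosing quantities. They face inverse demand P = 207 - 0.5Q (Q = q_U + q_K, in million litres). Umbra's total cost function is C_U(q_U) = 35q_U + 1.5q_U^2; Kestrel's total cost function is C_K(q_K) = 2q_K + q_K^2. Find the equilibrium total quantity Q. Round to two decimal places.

Umbra's profit: π_U = (207 - 0.5Q)q_U - (35q_U + (3/2)q_U²). Setting ∂π_U/∂q_U = 0: 172 - 4q_U - (1/2)(q_K) = 0.
Kestrel's profit: π_K = (207 - 0.5Q)q_K - (2q_K + q_K²). Setting ∂π_K/∂q_K = 0: 205 - 3q_K - (1/2)(q_U) = 0.
So q_U = (172 - (1/2)q_K)/4 and q_K = (205 - (1/2)q_U)/3.
Solving the pair: q_U = 1654/47, q_K = 62.4681.
Total output Q = 1654/47 + 62.4681 = 97.6596.

97.66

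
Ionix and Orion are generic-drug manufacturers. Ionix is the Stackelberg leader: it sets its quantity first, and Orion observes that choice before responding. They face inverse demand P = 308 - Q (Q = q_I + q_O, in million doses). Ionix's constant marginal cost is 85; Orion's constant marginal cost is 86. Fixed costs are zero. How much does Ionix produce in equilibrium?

112

Solve by backward induction. Given q_I, the follower Orion maximises π_O = (308 - q_I - q_O)q_O - 86q_O.
∂π_O/∂q_O = 222 - q_I - 2q_O = 0 gives the reaction function q_O = (222 - q_I)/2.
The leader anticipates this reaction. Substituting into P = 308 - Q gives P = 197 - (1/2)q_I, so π_I = (197 - (1/2)q_I)q_I - 85q_I.
Leader FOC: 112 - q_I = 0, so q_I = 112.
Then q_O = (222 - 112)/2 = 55.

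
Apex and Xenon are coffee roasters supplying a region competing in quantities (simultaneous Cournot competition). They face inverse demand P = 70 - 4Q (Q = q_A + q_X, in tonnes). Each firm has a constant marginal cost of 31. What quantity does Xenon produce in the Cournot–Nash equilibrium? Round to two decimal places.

3.25

Each firm earns π_i = (70 - 4Q)q_i - 31q_i.
Setting ∂π_i/∂q_i = 0 with rivals' quantities fixed: 39 - 8q_i - 4q_j = 0.
With identical firms every q_j equals q_i, so q_j = q_i and 39 = 12q_i, giving q_i = 13/4.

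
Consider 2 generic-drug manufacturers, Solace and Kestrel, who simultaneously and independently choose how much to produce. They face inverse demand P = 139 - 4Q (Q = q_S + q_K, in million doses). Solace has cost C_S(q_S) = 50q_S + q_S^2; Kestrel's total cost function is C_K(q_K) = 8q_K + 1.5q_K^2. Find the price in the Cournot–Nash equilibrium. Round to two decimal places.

Solace's profit: π_S = (139 - 4Q)q_S - (50q_S + q_S²). Setting ∂π_S/∂q_S = 0: 89 - 10q_S - 4(q_K) = 0.
Kestrel's profit: π_K = (139 - 4Q)q_K - (8q_K + (3/2)q_K²). Setting ∂π_K/∂q_K = 0: 131 - 11q_K - 4(q_S) = 0.
Rearranging gives the reaction functions q_S = (89 - 4q_K)/10 and q_K = (131 - 4q_S)/11.
Solving the pair: q_S = 455/94, q_K = 477/47.
Total output Q = 1409/94, so price P = 139 - 4·(1409/94) = 79.0426.

79.04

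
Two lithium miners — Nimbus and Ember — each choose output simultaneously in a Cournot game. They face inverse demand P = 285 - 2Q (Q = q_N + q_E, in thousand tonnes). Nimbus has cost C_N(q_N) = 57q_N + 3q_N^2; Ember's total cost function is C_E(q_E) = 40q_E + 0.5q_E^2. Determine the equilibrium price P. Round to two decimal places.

170.04

Nimbus's profit: π_N = (285 - 2Q)q_N - (57q_N + 3q_N²). Setting ∂π_N/∂q_N = 0: 228 - 10q_N - 2(q_E) = 0.
Ember's profit: π_E = (285 - 2Q)q_E - (40q_E + (1/2)q_E²). Setting ∂π_E/∂q_E = 0: 245 - 5q_E - 2(q_N) = 0.
So q_N = (228 - 2q_E)/10 and q_E = (245 - 2q_N)/5.
Substituting one into the other gives q_N = 325/23 and q_E = 997/23.
Total output Q = 1322/23, so price P = 285 - 2·(1322/23) = 170.0435.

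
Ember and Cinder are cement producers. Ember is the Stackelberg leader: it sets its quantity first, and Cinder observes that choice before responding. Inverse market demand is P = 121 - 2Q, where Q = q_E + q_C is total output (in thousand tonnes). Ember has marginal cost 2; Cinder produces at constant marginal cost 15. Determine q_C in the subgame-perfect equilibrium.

Solve by backward induction. Given q_E, the follower Cinder maximises π_C = (121 - 2q_E - 2q_C)q_C - 15q_C.
Setting the follower's marginal profit to zero, 106 - 2q_E - 4q_C = 0, i.e. q_C = (106 - 2q_E)/4.
Ember substitutes q_C(q_E) into its own profit: π_E = q_E(121 - 2q_E - (106 - 2q_E)/2) - 2q_E = (68 - q_E)q_E - 2q_E.
Maximising: ∂π_E/∂q_E = 66 - 2q_E = 0, giving q_E = 33.
Then q_C = (106 - 2·33)/4 = 10.

10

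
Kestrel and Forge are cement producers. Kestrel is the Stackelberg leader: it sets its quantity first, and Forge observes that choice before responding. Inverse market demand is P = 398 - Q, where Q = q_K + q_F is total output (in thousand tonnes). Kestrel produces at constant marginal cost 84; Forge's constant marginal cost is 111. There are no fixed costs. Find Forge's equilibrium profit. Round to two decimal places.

Solve by backward induction. Given q_K, the follower Forge maximises π_F = (398 - q_K - q_F)q_F - 111q_F.
Follower FOC: 287 - q_K - 2q_F = 0, so q_F(q_K) = (287 - q_K)/2.
The leader anticipates this reaction. Substituting into P = 398 - Q gives P = 509/2 - (1/2)q_K, so π_K = (509/2 - (1/2)q_K)q_K - 84q_K.
Maximising: ∂π_K/∂q_K = 341/2 - q_K = 0, giving q_K = 341/2.
Then q_F = (287 - 341/2)/2 = 233/4.
Price P = 398 - 915/4 = 677/4.
Forge's profit: (677/4 - 111)·(233/4) = 3393.0625.

3393.06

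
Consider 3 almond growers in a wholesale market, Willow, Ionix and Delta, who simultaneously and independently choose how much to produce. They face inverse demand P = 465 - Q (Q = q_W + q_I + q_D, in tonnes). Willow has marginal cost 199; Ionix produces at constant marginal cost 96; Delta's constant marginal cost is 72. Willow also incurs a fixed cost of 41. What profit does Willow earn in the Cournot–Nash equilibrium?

Willow's profit: π_W = (465 - Q)q_W - (199q_W). Setting ∂π_W/∂q_W = 0: 266 - 2q_W - (q_I + q_D) = 0.
Ionix's first-order condition: 369 - 2q_I - (q_W + q_D) = 0.
Delta's first-order condition: 393 - 2q_D - (q_W + q_I) = 0.
Summing all 3 equations gives 1028 − 4Q = 0, hence Q = 257.
Back-substituting: q_W = (266 − 257) = 9, q_I = (369 − 257) = 112, q_D = (393 − 257) = 136.
Price P = 465 - 257 = 208.
Willow's profit: (208 - 199)·9 - 41 = 40.

40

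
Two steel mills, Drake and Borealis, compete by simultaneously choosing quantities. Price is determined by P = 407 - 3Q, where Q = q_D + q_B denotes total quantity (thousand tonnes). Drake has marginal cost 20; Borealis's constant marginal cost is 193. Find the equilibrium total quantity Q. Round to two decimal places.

66.78

Drake's profit: π_D = (407 - 3Q)q_D - (20q_D). Setting ∂π_D/∂q_D = 0: 387 - 6q_D - 3(q_B) = 0.
Borealis's profit: π_B = (407 - 3Q)q_B - (193q_B). Setting ∂π_B/∂q_B = 0: 214 - 6q_B - 3(q_D) = 0.
So q_D = (387 - 3q_B)/6 and q_B = (214 - 3q_D)/6.
Solving the pair: q_D = 560/9, q_B = 41/9.
Total output Q = 560/9 + 41/9 = 601/9.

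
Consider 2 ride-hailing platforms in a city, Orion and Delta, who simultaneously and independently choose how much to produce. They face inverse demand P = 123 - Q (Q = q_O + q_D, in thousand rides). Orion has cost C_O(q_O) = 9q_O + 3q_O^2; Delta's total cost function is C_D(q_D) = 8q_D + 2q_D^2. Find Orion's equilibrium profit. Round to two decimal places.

Orion's profit: π_O = (123 - Q)q_O - (9q_O + 3q_O²). Setting ∂π_O/∂q_O = 0: 114 - 8q_O - (q_D) = 0.
Delta's first-order condition: 115 - 6q_D - (q_O) = 0.
Best responses: q_O = (114 - q_D)/8, q_D = (115 - q_O)/6.
Substituting one into the other gives q_O = 569/47 and q_D = 806/47.
Price P = 123 - 1375/47 = 93.7447.
Orion's profit: 93.7447·(569/47) - 9·(569/47) - 3(569/47)² = 586.2580.

586.26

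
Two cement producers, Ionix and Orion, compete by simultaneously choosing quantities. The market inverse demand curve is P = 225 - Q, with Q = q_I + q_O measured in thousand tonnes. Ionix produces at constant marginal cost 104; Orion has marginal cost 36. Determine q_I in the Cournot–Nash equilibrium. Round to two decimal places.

17.67

Ionix's profit: π_I = (225 - Q)q_I - (104q_I). Setting ∂π_I/∂q_I = 0: 121 - 2q_I - (q_O) = 0.
Orion's profit: π_O = (225 - Q)q_O - (36q_O). Setting ∂π_O/∂q_O = 0: 189 - 2q_O - (q_I) = 0.
Best responses: q_I = (121 - q_O)/2, q_O = (189 - q_I)/2.
Solving the pair: q_I = 53/3, q_O = 257/3.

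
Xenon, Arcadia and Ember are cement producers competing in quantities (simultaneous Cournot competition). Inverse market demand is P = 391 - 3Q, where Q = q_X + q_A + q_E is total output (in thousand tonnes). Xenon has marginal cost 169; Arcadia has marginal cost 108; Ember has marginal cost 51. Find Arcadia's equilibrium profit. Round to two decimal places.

1716.02

Xenon's profit: π_X = (391 - 3Q)q_X - (169q_X). Setting ∂π_X/∂q_X = 0: 222 - 6q_X - 3(q_A + q_E) = 0.
Arcadia's profit: π_A = (391 - 3Q)q_A - (108q_A). Setting ∂π_A/∂q_A = 0: 283 - 6q_A - 3(q_X + q_E) = 0.
Ember's first-order condition: 340 - 6q_E - 3(q_X + q_A) = 0.
Summing all 3 equations gives 845 − 12Q = 0, hence Q = 845/12.
Back-substituting: q_X = (222 − 845/4)/3 = 43/12, q_A = (283 − 845/4)/3 = 287/12, q_E = (340 − 845/4)/3 = 515/12.
Price P = 391 - 3·(845/12) = 719/4.
Arcadia's profit: (719/4 - 108)·(287/12) = 1716.0208.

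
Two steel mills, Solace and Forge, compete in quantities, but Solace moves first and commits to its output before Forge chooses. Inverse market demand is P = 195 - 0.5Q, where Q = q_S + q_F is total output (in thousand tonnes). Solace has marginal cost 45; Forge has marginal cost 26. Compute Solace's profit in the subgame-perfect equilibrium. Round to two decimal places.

4290.25

The follower Forge best-responds to any q_S: π_F = (195 - 0.5Q)q_F - 26q_F.
Follower FOC: 169 - (1/2)q_S - q_F = 0, so q_F(q_S) = (169 - (1/2)q_S).
Solace substitutes q_F(q_S) into its own profit: π_S = q_S(195 - (1/2)q_S - (169 - (1/2)q_S)/2) - 45q_S = (221/2 - (1/4)q_S)q_S - 45q_S.
Maximising: ∂π_S/∂q_S = 131/2 - (1/2)q_S = 0, giving q_S = 131.
Then q_F = (169 - (1/2)·131) = 207/2.
Price P = 195 - (1/2)·(469/2) = 311/4.
Solace's profit: (311/4 - 45)·131 = 4290.2500.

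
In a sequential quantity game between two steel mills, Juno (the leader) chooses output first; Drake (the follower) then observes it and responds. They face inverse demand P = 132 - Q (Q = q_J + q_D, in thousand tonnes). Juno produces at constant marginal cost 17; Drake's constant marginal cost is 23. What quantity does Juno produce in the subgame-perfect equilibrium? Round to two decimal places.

60.50

The follower Drake best-responds to any q_J: π_D = (132 - Q)q_D - 23q_D.
Setting the follower's marginal profit to zero, 109 - q_J - 2q_D = 0, i.e. q_D = (109 - q_J)/2.
Juno substitutes q_D(q_J) into its own profit: π_J = q_J(132 - q_J - (109 - q_J)/2) - 17q_J = (155/2 - (1/2)q_J)q_J - 17q_J.
Leader FOC: 121/2 - q_J = 0, so q_J = 121/2.
Then q_D = (109 - 121/2)/2 = 97/4.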